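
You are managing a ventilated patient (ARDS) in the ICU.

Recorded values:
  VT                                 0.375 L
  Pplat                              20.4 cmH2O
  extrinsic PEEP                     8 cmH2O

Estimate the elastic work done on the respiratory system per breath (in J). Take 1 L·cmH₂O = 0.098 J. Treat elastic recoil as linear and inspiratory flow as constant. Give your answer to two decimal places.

0.23

Elastic work ≈ ½ × (Pplat − PEEP) × Vt = 0.5 × (20.4 − 8) × 0.375 L = 0.5 × 12.4 × 0.375 = 2.325 L·cmH2O.
× 0.098 J/(L·cmH2O) → 0.2279 J.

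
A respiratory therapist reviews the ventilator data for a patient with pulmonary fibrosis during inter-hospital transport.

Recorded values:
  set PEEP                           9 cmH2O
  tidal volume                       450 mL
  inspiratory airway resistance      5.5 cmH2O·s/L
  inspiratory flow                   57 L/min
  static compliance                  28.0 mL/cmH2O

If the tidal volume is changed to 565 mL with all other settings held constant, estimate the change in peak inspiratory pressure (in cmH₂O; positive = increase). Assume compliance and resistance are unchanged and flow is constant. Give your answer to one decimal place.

PIP = Vt/C + R·V̇ + PEEP (constant-flow equation of motion).
Only the elastic term changes: ΔPIP = ΔVt / C = (565 − 450) / 28.0 = 4.107 cmH2O.

4.1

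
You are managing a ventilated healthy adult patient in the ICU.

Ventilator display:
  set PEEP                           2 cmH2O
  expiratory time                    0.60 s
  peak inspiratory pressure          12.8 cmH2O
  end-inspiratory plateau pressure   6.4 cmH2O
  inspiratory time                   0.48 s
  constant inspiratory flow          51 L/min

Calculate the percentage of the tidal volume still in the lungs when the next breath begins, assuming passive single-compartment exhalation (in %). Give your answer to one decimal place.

Flow: 51 L/min ÷ 60 = 0.85 L/s.
Vt = flow × Ti = 0.85 L/s × 0.48 s × 1000 mL/L = 408.0 mL.
R = (PIP − Pplat)/V̇ = (12.8 − 6.4) / 0.85 = 6.4/0.85 = 7.529 cmH2O·s/L.
C = Vt/(Pplat − PEEP) = 408.0 / (6.4 − 2) = 408.0/4.4 = 92.727 mL/cmH2O.
τ = R × C = 7.529 × 0.09273 L/cmH2O = 0.6982 s.
Fraction remaining at end-expiration = e^(−Te/τ) = e^(−0.60/0.6982) = 0.4234 → 42.34%.

42.3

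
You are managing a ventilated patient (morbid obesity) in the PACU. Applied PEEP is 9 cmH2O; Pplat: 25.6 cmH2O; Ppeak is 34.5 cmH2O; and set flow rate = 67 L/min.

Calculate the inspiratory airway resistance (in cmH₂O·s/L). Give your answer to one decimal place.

Flow: 67 L/min ÷ 60 = 1.1167 L/s.
Raw = (PIP − Pplat) / flow = (34.5 − 25.6) / 1.1167 = 8.9 / 1.1167 = 7.97 cmH2O·s/L.

8.0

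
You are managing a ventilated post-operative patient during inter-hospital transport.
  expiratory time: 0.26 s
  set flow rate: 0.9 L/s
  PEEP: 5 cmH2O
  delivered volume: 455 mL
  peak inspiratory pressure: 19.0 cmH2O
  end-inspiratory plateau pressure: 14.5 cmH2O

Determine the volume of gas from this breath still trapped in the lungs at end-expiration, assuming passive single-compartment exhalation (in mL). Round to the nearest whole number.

154

R = (PIP − Pplat)/V̇ = (19.0 − 14.5) / 0.9 = 4.5/0.9 = 5.0 cmH2O·s/L.
C = Vt/(Pplat − PEEP) = 455.0 / (14.5 − 5) = 455.0/9.5 = 47.895 mL/cmH2O.
τ = R × C = 5.0 × 0.0479 L/cmH2O = 0.2395 s.
Fraction remaining = e^(−Te/τ) = e^(−0.26/0.2395) = 0.3377.
Trapped volume = 455.0 × 0.3377 = 153.65 mL.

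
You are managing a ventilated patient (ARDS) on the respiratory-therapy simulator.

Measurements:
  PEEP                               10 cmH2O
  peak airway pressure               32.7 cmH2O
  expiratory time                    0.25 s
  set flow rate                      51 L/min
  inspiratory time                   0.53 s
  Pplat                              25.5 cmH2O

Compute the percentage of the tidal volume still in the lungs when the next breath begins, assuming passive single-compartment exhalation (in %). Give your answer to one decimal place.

36.2

Flow: 51 L/min ÷ 60 = 0.85 L/s.
Vt = flow × Ti = 0.85 L/s × 0.53 s × 1000 mL/L = 450.5 mL.
R = (PIP − Pplat)/V̇ = (32.7 − 25.5) / 0.85 = 7.2/0.85 = 8.471 cmH2O·s/L.
C = Vt/(Pplat − PEEP) = 450.5 / (25.5 − 10) = 450.5/15.5 = 29.065 mL/cmH2O.
τ = R × C = 8.471 × 0.02907 L/cmH2O = 0.2463 s.
Fraction remaining at end-expiration = e^(−Te/τ) = e^(−0.25/0.2463) = 0.3624 → 36.24%.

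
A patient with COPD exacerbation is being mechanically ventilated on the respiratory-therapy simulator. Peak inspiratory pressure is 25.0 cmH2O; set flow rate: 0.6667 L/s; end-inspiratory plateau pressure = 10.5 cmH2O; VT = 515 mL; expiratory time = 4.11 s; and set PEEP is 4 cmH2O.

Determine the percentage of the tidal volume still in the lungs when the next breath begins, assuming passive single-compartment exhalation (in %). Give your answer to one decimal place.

9.2

R = (PIP − Pplat)/V̇ = (25.0 − 10.5) / 0.6667 = 14.5/0.6667 = 21.749 cmH2O·s/L.
C = Vt/(Pplat − PEEP) = 515.0 / (10.5 − 4) = 515.0/6.5 = 79.231 mL/cmH2O.
τ = R × C = 21.749 × 0.07923 L/cmH2O = 1.723 s.
Fraction remaining at end-expiration = e^(−Te/τ) = e^(−4.11/1.723) = 0.09205 → 9.205%.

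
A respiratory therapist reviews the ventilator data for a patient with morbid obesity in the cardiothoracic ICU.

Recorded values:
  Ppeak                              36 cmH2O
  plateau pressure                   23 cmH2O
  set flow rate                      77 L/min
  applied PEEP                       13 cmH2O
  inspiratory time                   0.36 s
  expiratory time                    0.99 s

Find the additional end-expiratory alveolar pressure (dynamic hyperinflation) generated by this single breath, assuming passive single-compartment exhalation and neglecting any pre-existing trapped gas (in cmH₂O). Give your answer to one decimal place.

1.2

Flow: 77 L/min ÷ 60 = 1.2833 L/s.
Vt = flow × Ti = 1.2833 L/s × 0.36 s × 1000 mL/L = 461.99 mL.
R = (PIP − Pplat)/V̇ = (36 − 23) / 1.2833 = 13.0/1.2833 = 10.13 cmH2O·s/L.
C = Vt/(Pplat − PEEP) = 461.99 / (23 − 13) = 461.99/10.0 = 46.199 mL/cmH2O.
τ = R × C = 10.13 × 0.0462 L/cmH2O = 0.468 s.
Fraction remaining = e^(−Te/τ) = e^(−0.99/0.468) = 0.1206; trapped volume = 461.99 × 0.1206 = 55.716 mL.
Additional alveolar pressure from trapping ≈ V_trapped / C = 55.716 / 46.199 = 1.206 cmH2O.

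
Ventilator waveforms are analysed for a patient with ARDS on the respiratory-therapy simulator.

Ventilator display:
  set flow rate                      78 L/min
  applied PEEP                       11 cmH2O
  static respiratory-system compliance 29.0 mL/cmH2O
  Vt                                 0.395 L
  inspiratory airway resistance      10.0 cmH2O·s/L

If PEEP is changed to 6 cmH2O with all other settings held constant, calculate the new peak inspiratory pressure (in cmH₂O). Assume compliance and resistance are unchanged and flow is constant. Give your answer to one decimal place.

32.6

Flow: 78 L/min ÷ 60 = 1.3 L/s.
PIP = Vt/C + R·V̇ + PEEP (constant-flow equation of motion).
Only the baseline term changes: ΔPIP = ΔPEEP = 6 − 11 = -5.0 cmH2O.
Original PIP = 395/29.0 + 10.0×1.3 + 11 = 37.621 cmH2O; new PIP = 37.621 + (-5.0) = 32.621 cmH2O.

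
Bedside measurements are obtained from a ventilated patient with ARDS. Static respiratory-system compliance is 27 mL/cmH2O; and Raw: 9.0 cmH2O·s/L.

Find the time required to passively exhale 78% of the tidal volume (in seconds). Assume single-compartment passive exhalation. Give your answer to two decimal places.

τ = R × C = 9.0 × 27 mL/cmH2O = 9.0 × 0.027 L/cmH2O = 0.243 s.
Exhaled fraction f = 1 − e^(−t/τ) → t = −τ·ln(1 − f) = −0.243·ln(0.22) = 0.3679 s.

0.37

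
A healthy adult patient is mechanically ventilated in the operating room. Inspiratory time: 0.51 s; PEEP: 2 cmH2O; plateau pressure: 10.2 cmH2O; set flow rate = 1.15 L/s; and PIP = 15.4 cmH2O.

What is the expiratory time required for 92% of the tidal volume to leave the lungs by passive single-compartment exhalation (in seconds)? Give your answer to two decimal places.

0.82

Vt = flow × Ti = 1.15 L/s × 0.51 s × 1000 mL/L = 586.5 mL.
R = (PIP − Pplat)/V̇ = (15.4 − 10.2) / 1.15 = 5.2/1.15 = 4.522 cmH2O·s/L.
C = Vt/(Pplat − PEEP) = 586.5 / (10.2 − 2) = 586.5/8.2 = 71.524 mL/cmH2O.
τ = R × C = 4.522 × 0.07152 L/cmH2O = 0.3234 s.
t = −τ·ln(1 − 0.92) = −0.3234·ln(0.08) = 0.8168 s.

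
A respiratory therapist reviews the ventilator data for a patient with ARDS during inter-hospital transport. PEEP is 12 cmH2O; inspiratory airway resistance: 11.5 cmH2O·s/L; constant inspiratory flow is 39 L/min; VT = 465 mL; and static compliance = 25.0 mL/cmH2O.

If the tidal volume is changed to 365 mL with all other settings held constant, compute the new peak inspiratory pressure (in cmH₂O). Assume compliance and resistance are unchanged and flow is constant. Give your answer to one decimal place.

Flow: 39 L/min ÷ 60 = 0.65 L/s.
PIP = Vt/C + R·V̇ + PEEP (constant-flow equation of motion).
Only the elastic term changes: ΔPIP = ΔVt / C = (365 − 465) / 25.0 = -4.0 cmH2O.
Original PIP = 465/25.0 + 11.5×0.65 + 12 = 38.075 cmH2O; new PIP = 38.075 + (-4.0) = 34.075 cmH2O.

34.1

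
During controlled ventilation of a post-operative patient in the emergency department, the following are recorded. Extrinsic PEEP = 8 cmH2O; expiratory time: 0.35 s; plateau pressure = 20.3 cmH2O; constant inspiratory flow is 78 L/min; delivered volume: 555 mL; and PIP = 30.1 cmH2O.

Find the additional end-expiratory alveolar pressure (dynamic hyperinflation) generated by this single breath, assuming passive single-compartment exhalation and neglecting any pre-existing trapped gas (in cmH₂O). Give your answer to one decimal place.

Flow: 78 L/min ÷ 60 = 1.3 L/s.
R = (PIP − Pplat)/V̇ = (30.1 − 20.3) / 1.3 = 9.8/1.3 = 7.538 cmH2O·s/L.
C = Vt/(Pplat − PEEP) = 555.0 / (20.3 − 8) = 555.0/12.3 = 45.122 mL/cmH2O.
τ = R × C = 7.538 × 0.04512 L/cmH2O = 0.3401 s.
Fraction remaining = e^(−Te/τ) = e^(−0.35/0.3401) = 0.3573; trapped volume = 555.0 × 0.3573 = 198.3 mL.
Additional alveolar pressure from trapping ≈ V_trapped / C = 198.3 / 45.122 = 4.395 cmH2O.

4.4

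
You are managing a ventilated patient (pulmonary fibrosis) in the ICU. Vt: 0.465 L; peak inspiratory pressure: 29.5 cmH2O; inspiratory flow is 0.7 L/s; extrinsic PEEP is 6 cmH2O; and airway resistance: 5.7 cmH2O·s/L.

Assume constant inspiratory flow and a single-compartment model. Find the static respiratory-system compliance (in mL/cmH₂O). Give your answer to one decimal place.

Equation of motion (constant flow): PIP = Vt/C + R·V̇ + PEEP.
Vt/C = PIP − R·V̇ − PEEP = 29.5 − 5.7×0.7 − 6 = 29.5 − 3.99 − 6 = 19.51 cmH2O.
C = Vt / 19.51 = 465 / 19.51 = 23.834 mL/cmH2O.

23.8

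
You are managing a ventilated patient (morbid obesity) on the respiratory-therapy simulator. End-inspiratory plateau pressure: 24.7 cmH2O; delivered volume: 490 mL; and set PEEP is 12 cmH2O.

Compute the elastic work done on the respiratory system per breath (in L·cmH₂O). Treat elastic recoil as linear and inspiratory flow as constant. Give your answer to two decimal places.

Elastic work ≈ ½ × (Pplat − PEEP) × Vt = 0.5 × (24.7 − 12) × 0.490 L = 0.5 × 12.7 × 0.490 = 3.112 L·cmH2O.

3.11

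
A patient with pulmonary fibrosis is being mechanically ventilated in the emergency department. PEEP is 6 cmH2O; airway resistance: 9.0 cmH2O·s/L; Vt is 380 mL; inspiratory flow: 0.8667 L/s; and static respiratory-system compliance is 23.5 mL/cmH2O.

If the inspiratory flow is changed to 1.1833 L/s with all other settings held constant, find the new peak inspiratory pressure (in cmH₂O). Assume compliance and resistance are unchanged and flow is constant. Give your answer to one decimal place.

PIP = Vt/C + R·V̇ + PEEP (constant-flow equation of motion).
Only the resistive term changes: ΔPIP = R × ΔV̇ = 9.0 × (1.1833 − 0.8667) = 9.0 × 0.3166 = 2.849 cmH2O.
Original PIP = 380/23.5 + 9.0×0.8667 + 6 = 29.971 cmH2O; new PIP = 29.971 + (2.849) = 32.82 cmH2O.

32.8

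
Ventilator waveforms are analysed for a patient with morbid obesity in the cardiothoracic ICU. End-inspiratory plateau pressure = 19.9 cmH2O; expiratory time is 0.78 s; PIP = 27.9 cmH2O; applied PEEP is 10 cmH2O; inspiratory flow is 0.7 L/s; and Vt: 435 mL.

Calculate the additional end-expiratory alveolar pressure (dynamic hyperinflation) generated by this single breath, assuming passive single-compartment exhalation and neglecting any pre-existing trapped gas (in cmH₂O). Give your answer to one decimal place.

R = (PIP − Pplat)/V̇ = (27.9 − 19.9) / 0.7 = 8.0/0.7 = 11.429 cmH2O·s/L.
C = Vt/(Pplat − PEEP) = 435.0 / (19.9 − 10) = 435.0/9.9 = 43.939 mL/cmH2O.
τ = R × C = 11.429 × 0.04394 L/cmH2O = 0.5022 s.
Fraction remaining = e^(−Te/τ) = e^(−0.78/0.5022) = 0.2116; trapped volume = 435.0 × 0.2116 = 92.046 mL.
Additional alveolar pressure from trapping ≈ V_trapped / C = 92.046 / 43.939 = 2.095 cmH2O.

2.1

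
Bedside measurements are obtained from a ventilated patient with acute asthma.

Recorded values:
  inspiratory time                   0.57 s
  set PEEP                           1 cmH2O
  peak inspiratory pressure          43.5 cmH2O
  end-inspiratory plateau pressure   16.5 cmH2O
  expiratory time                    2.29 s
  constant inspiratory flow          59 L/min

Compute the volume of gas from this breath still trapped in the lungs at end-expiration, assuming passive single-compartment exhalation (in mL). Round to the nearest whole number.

56

Flow: 59 L/min ÷ 60 = 0.9833 L/s.
Vt = flow × Ti = 0.9833 L/s × 0.57 s × 1000 mL/L = 560.48 mL.
R = (PIP − Pplat)/V̇ = (43.5 − 16.5) / 0.9833 = 27.0/0.9833 = 27.459 cmH2O·s/L.
C = Vt/(Pplat − PEEP) = 560.48 / (16.5 − 1) = 560.48/15.5 = 36.16 mL/cmH2O.
τ = R × C = 27.459 × 0.03616 L/cmH2O = 0.9929 s.
Fraction remaining = e^(−Te/τ) = e^(−2.29/0.9929) = 0.09962.
Trapped volume = 560.48 × 0.09962 = 55.835 mL.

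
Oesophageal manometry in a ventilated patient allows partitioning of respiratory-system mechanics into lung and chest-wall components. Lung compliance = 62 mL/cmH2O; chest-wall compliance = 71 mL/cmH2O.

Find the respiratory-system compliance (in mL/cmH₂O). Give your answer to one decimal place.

Lung and chest wall are elastances in series: 1/Crs = 1/CL + 1/Ccw.
1/Crs = 1/62 + 1/71 = 0.03021.
Crs = 33.102 mL/cmH2O.

33.1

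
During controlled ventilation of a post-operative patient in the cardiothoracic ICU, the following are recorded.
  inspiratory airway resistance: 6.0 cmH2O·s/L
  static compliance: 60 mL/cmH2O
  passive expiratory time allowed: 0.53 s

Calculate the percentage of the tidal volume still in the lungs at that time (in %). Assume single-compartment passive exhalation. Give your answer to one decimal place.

22.9

τ = R × C = 6.0 × 60 mL/cmH2O = 6.0 × 0.060 L/cmH2O = 0.36 s.
Passive exhalation: V(t)/V₀ = e^(−t/τ) = e^(−0.53/0.36) = 0.2294.
Fraction remaining = 0.2294 → 22.94%.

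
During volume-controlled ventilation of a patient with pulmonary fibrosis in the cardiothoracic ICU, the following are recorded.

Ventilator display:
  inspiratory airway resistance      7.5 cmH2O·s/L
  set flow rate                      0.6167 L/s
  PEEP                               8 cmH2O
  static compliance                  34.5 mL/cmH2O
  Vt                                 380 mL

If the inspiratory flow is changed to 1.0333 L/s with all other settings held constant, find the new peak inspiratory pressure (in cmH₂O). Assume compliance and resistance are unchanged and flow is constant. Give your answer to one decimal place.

26.8

PIP = Vt/C + R·V̇ + PEEP (constant-flow equation of motion).
Only the resistive term changes: ΔPIP = R × ΔV̇ = 7.5 × (1.0333 − 0.6167) = 7.5 × 0.4166 = 3.125 cmH2O.
Original PIP = 380/34.5 + 7.5×0.6167 + 8 = 23.64 cmH2O; new PIP = 23.64 + (3.125) = 26.765 cmH2O.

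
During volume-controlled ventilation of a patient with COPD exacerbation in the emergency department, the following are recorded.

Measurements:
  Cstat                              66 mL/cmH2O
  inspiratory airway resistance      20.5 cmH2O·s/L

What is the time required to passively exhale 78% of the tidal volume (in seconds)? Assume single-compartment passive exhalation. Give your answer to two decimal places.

τ = R × C = 20.5 × 66 mL/cmH2O = 20.5 × 0.066 L/cmH2O = 1.353 s.
Exhaled fraction f = 1 − e^(−t/τ) → t = −τ·ln(1 − f) = −1.353·ln(0.22) = 2.049 s.

2.05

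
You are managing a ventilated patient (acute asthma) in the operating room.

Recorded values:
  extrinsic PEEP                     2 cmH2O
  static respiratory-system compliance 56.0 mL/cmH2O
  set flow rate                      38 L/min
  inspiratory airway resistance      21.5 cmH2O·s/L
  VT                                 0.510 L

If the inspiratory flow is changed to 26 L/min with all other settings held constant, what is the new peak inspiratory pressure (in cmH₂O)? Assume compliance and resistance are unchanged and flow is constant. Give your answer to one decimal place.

20.4

Flow: 38 L/min ÷ 60 = 0.6333 L/s.
New flow: 26 L/min ÷ 60 = 0.4333 L/s.
PIP = Vt/C + R·V̇ + PEEP (constant-flow equation of motion).
Only the resistive term changes: ΔPIP = R × ΔV̇ = 21.5 × (0.4333 − 0.6333) = 21.5 × -0.2 = -4.3 cmH2O.
Original PIP = 510/56.0 + 21.5×0.6333 + 2 = 24.723 cmH2O; new PIP = 24.723 + (-4.3) = 20.423 cmH2O.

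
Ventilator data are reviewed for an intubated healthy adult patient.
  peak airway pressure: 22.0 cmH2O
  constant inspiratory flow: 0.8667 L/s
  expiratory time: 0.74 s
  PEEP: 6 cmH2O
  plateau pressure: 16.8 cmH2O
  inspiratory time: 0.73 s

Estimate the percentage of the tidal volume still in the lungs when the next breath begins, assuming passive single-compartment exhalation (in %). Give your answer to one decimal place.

Vt = flow × Ti = 0.8667 L/s × 0.73 s × 1000 mL/L = 632.69 mL.
R = (PIP − Pplat)/V̇ = (22.0 − 16.8) / 0.8667 = 5.2/0.8667 = 6.0 cmH2O·s/L.
C = Vt/(Pplat − PEEP) = 632.69 / (16.8 − 6) = 632.69/10.8 = 58.582 mL/cmH2O.
τ = R × C = 6.0 × 0.05858 L/cmH2O = 0.3515 s.
Fraction remaining at end-expiration = e^(−Te/τ) = e^(−0.74/0.3515) = 0.1218 → 12.18%.

12.2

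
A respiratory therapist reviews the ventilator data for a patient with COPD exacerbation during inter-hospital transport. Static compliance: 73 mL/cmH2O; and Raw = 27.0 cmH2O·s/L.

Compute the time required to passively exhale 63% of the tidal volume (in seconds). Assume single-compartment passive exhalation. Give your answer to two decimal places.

1.96

τ = R × C = 27.0 × 73 mL/cmH2O = 27.0 × 0.073 L/cmH2O = 1.971 s.
Exhaled fraction f = 1 − e^(−t/τ) → t = −τ·ln(1 − f) = −1.971·ln(0.37) = 1.96 s.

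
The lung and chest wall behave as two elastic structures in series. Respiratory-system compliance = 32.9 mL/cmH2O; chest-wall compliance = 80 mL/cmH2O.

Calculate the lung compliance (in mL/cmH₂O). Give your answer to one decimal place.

1/CL = 1/Crs − 1/Ccw.
1/CL = 1/32.9 − 1/80 = 0.0179.
CL = 55.866 mL/cmH2O.

55.9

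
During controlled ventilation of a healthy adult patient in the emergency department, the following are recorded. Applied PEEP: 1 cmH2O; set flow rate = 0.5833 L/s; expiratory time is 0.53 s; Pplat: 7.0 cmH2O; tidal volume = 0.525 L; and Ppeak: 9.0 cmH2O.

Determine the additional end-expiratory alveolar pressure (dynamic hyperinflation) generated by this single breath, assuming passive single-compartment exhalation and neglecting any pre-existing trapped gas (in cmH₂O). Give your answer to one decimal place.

R = (PIP − Pplat)/V̇ = (9.0 − 7.0) / 0.5833 = 2.0/0.5833 = 3.429 cmH2O·s/L.
C = Vt/(Pplat − PEEP) = 525.0 / (7.0 − 1) = 525.0/6.0 = 87.5 mL/cmH2O.
τ = R × C = 3.429 × 0.0875 L/cmH2O = 0.3 s.
Fraction remaining = e^(−Te/τ) = e^(−0.53/0.3) = 0.1709; trapped volume = 525.0 × 0.1709 = 89.723 mL.
Additional alveolar pressure from trapping ≈ V_trapped / C = 89.723 / 87.5 = 1.025 cmH2O.

1.0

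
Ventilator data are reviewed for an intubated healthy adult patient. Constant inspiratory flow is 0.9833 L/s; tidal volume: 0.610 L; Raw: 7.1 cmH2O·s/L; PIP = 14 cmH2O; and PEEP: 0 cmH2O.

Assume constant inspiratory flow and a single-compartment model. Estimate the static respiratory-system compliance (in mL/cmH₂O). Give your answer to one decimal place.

Equation of motion (constant flow): PIP = Vt/C + R·V̇ + PEEP.
Vt/C = PIP − R·V̇ − PEEP = 14 − 7.1×0.9833 − 0 = 14 − 6.981 − 0 = 7.019 cmH2O.
C = Vt / 7.019 = 610 / 7.019 = 86.907 mL/cmH2O.

86.9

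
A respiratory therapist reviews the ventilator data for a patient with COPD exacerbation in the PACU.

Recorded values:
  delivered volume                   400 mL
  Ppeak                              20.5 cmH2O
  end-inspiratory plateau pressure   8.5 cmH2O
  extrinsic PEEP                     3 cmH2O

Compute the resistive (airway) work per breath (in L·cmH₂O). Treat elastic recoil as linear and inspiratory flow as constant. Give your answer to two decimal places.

4.80

With constant inspiratory flow the resistive pressure is constant at PIP − Pplat = 20.5 − 8.5 = 12.0 cmH2O, so resistive work = 12.0 × 0.400 = 4.8 L·cmH2O.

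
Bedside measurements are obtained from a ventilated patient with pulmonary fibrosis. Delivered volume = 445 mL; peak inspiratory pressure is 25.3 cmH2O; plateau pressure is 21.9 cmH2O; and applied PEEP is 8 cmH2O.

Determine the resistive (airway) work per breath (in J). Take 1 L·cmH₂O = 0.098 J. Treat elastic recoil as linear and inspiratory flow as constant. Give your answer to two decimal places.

0.15

With constant inspiratory flow the resistive pressure is constant at PIP − Pplat = 25.3 − 21.9 = 3.4 cmH2O, so resistive work = 3.4 × 0.445 = 1.513 L·cmH2O.
× 0.098 J/(L·cmH2O) → 0.1483 J.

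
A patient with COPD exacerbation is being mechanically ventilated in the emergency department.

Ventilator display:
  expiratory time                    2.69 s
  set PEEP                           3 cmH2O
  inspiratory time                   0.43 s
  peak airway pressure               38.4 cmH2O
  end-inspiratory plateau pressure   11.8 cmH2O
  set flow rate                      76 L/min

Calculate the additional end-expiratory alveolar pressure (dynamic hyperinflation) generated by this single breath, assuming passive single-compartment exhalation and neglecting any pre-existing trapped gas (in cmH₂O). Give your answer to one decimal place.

Flow: 76 L/min ÷ 60 = 1.2667 L/s.
Vt = flow × Ti = 1.2667 L/s × 0.43 s × 1000 mL/L = 544.68 mL.
R = (PIP − Pplat)/V̇ = (38.4 − 11.8) / 1.2667 = 26.6/1.2667 = 20.999 cmH2O·s/L.
C = Vt/(Pplat − PEEP) = 544.68 / (11.8 − 3) = 544.68/8.8 = 61.895 mL/cmH2O.
τ = R × C = 20.999 × 0.0619 L/cmH2O = 1.3 s.
Fraction remaining = e^(−Te/τ) = e^(−2.69/1.3) = 0.1263; trapped volume = 544.68 × 0.1263 = 68.793 mL.
Additional alveolar pressure from trapping ≈ V_trapped / C = 68.793 / 61.895 = 1.111 cmH2O.

1.1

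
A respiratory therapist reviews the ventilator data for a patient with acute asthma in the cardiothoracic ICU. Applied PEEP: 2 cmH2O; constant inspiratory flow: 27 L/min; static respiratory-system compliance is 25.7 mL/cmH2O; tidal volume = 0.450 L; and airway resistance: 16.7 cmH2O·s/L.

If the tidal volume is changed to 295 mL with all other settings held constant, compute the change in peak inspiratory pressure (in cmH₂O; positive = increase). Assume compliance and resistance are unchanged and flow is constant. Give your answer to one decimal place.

PIP = Vt/C + R·V̇ + PEEP (constant-flow equation of motion).
Only the elastic term changes: ΔPIP = ΔVt / C = (295 − 450) / 25.7 = -6.031 cmH2O.

-6.0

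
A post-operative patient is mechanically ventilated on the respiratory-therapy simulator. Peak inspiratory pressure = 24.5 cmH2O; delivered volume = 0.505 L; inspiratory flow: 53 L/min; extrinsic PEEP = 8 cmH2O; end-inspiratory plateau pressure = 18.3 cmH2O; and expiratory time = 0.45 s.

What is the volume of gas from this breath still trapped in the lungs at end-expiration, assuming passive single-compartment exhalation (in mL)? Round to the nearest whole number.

137

Flow: 53 L/min ÷ 60 = 0.8833 L/s.
R = (PIP − Pplat)/V̇ = (24.5 − 18.3) / 0.8833 = 6.2/0.8833 = 7.019 cmH2O·s/L.
C = Vt/(Pplat − PEEP) = 505.0 / (18.3 − 8) = 505.0/10.3 = 49.029 mL/cmH2O.
τ = R × C = 7.019 × 0.04903 L/cmH2O = 0.3441 s.
Fraction remaining = e^(−Te/τ) = e^(−0.45/0.3441) = 0.2704.
Trapped volume = 505.0 × 0.2704 = 136.55 mL.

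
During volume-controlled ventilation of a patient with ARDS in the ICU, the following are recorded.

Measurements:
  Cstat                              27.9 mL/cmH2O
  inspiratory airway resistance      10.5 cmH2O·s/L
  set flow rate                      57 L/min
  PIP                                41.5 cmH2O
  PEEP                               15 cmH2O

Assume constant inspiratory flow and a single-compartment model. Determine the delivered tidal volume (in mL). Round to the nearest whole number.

Flow: 57 L/min ÷ 60 = 0.95 L/s.
Equation of motion (constant flow): PIP = Vt/C + R·V̇ + PEEP.
Vt/C = PIP − R·V̇ − PEEP = 41.5 − 9.975 − 15 = 16.525 cmH2O.
Vt = C × 16.525 = 27.9 × 16.525 = 461.05 mL.

461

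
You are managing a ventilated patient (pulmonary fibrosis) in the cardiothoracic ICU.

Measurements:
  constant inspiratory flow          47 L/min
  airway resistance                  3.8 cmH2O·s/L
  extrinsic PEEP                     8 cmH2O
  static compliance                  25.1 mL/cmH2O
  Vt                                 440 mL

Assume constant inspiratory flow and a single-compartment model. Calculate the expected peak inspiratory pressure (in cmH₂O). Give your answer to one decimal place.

28.5

Flow: 47 L/min ÷ 60 = 0.7833 L/s.
Equation of motion (constant flow): PIP = Vt/C + R·V̇ + PEEP.
PIP = 440/25.1 + 3.8×0.7833 + 8 = 17.53 + 2.977 + 8 = 28.507 cmH2O.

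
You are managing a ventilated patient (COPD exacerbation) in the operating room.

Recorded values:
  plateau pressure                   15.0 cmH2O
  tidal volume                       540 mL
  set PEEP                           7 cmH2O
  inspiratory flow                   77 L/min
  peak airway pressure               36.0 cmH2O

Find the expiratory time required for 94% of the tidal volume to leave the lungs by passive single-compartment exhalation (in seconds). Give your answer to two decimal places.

3.11

Flow: 77 L/min ÷ 60 = 1.2833 L/s.
R = (PIP − Pplat)/V̇ = (36.0 − 15.0) / 1.2833 = 21.0/1.2833 = 16.364 cmH2O·s/L.
C = Vt/(Pplat − PEEP) = 540.0 / (15.0 − 7) = 540.0/8.0 = 67.5 mL/cmH2O.
τ = R × C = 16.364 × 0.0675 L/cmH2O = 1.105 s.
t = −τ·ln(1 − 0.94) = −1.105·ln(0.06) = 3.109 s.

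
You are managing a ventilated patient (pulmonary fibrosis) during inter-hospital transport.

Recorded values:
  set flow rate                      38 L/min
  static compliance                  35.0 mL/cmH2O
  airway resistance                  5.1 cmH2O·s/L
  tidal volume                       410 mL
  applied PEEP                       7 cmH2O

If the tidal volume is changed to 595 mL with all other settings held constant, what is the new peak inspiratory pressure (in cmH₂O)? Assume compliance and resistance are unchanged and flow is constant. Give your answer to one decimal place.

27.2

Flow: 38 L/min ÷ 60 = 0.6333 L/s.
PIP = Vt/C + R·V̇ + PEEP (constant-flow equation of motion).
Only the elastic term changes: ΔPIP = ΔVt / C = (595 − 410) / 35.0 = 5.286 cmH2O.
Original PIP = 410/35.0 + 5.1×0.6333 + 7 = 21.944 cmH2O; new PIP = 21.944 + (5.286) = 27.23 cmH2O.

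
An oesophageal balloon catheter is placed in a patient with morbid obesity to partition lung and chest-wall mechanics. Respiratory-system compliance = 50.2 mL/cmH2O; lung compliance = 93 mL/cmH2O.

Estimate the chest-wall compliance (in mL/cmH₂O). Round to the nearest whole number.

1/Ccw = 1/Crs − 1/CL.
1/Ccw = 1/50.2 − 1/93 = 0.009168.
Ccw = 109.08 mL/cmH2O.

109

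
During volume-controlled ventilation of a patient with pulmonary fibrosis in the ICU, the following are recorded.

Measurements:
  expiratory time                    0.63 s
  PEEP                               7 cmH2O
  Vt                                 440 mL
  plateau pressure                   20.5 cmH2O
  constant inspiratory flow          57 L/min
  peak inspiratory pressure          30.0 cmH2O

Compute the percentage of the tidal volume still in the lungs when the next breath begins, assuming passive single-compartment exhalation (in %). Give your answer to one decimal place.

14.5

Flow: 57 L/min ÷ 60 = 0.95 L/s.
R = (PIP − Pplat)/V̇ = (30.0 − 20.5) / 0.95 = 9.5/0.95 = 10.0 cmH2O·s/L.
C = Vt/(Pplat − PEEP) = 440.0 / (20.5 − 7) = 440.0/13.5 = 32.593 mL/cmH2O.
τ = R × C = 10.0 × 0.03259 L/cmH2O = 0.3259 s.
Fraction remaining at end-expiration = e^(−Te/τ) = e^(−0.63/0.3259) = 0.1447 → 14.47%.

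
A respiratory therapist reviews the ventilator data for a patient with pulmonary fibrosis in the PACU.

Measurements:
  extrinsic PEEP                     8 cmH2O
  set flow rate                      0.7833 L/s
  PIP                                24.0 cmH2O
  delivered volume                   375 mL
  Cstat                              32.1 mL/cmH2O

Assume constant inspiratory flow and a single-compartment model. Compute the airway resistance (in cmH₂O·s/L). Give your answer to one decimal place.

5.5

Equation of motion (constant flow): PIP = Vt/C + R·V̇ + PEEP.
R·V̇ = PIP − Vt/C − PEEP = 24.0 − 375/32.1 − 8 = 24.0 − 11.682 − 8 = 4.318 cmH2O.
R = 4.318 / 0.7833 = 5.513 cmH2O·s/L.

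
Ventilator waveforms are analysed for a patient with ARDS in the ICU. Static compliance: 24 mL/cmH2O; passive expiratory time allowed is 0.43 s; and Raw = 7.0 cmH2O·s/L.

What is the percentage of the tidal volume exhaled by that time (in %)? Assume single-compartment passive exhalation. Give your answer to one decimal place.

τ = R × C = 7.0 × 24 mL/cmH2O = 7.0 × 0.024 L/cmH2O = 0.168 s.
Passive exhalation: V(t)/V₀ = e^(−t/τ) = e^(−0.43/0.168) = 0.07734.
Fraction exhaled = 1 − 0.07734 = 0.9227 → 92.27%.

92.3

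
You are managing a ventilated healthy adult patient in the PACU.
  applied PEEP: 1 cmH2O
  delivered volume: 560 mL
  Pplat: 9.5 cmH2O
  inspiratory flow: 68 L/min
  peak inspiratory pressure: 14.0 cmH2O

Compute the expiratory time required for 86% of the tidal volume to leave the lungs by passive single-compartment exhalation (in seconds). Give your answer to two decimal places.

Flow: 68 L/min ÷ 60 = 1.1333 L/s.
R = (PIP − Pplat)/V̇ = (14.0 − 9.5) / 1.1333 = 4.5/1.1333 = 3.971 cmH2O·s/L.
C = Vt/(Pplat − PEEP) = 560.0 / (9.5 − 1) = 560.0/8.5 = 65.882 mL/cmH2O.
τ = R × C = 3.971 × 0.06588 L/cmH2O = 0.2616 s.
t = −τ·ln(1 − 0.86) = −0.2616·ln(0.14) = 0.5143 s.

0.51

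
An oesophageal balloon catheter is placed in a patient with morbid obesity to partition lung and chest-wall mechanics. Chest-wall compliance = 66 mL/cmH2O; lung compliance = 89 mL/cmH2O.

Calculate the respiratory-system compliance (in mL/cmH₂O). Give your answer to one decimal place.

Lung and chest wall are elastances in series: 1/Crs = 1/CL + 1/Ccw.
1/Crs = 1/89 + 1/66 = 0.02639.
Crs = 37.893 mL/cmH2O.

37.9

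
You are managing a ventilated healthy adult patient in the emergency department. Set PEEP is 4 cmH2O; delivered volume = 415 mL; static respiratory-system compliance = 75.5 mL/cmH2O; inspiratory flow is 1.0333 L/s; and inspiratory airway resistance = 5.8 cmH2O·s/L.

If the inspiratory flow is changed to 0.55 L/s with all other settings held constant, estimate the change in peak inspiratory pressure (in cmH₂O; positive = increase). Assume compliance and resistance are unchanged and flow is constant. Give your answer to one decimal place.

-2.8

PIP = Vt/C + R·V̇ + PEEP (constant-flow equation of motion).
Only the resistive term changes: ΔPIP = R × ΔV̇ = 5.8 × (0.55 − 1.0333) = 5.8 × -0.4833 = -2.803 cmH2O.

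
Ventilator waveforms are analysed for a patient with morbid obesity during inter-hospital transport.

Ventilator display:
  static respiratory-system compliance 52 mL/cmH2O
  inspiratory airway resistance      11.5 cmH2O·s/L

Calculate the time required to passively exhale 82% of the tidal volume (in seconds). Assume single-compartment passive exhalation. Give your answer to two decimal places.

1.03

τ = R × C = 11.5 × 52 mL/cmH2O = 11.5 × 0.052 L/cmH2O = 0.598 s.
Exhaled fraction f = 1 − e^(−t/τ) → t = −τ·ln(1 − f) = −0.598·ln(0.18) = 1.025 s.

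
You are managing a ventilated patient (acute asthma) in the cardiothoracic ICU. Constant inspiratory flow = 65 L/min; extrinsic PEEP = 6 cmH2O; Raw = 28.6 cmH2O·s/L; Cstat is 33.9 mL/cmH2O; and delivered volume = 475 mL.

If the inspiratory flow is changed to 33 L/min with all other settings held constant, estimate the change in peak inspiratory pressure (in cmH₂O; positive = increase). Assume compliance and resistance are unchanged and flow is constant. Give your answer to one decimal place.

Flow: 65 L/min ÷ 60 = 1.0833 L/s.
New flow: 33 L/min ÷ 60 = 0.55 L/s.
PIP = Vt/C + R·V̇ + PEEP (constant-flow equation of motion).
Only the resistive term changes: ΔPIP = R × ΔV̇ = 28.6 × (0.55 − 1.0833) = 28.6 × -0.5333 = -15.252 cmH2O.

-15.3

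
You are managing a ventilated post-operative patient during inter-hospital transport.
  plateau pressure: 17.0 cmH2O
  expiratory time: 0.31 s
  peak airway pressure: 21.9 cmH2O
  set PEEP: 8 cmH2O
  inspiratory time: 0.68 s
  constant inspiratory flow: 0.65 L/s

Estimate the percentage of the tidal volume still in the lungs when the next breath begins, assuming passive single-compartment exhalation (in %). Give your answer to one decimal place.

43.3

Vt = flow × Ti = 0.65 L/s × 0.68 s × 1000 mL/L = 442.0 mL.
R = (PIP − Pplat)/V̇ = (21.9 − 17.0) / 0.65 = 4.9/0.65 = 7.538 cmH2O·s/L.
C = Vt/(Pplat − PEEP) = 442.0 / (17.0 − 8) = 442.0/9.0 = 49.111 mL/cmH2O.
τ = R × C = 7.538 × 0.04911 L/cmH2O = 0.3702 s.
Fraction remaining at end-expiration = e^(−Te/τ) = e^(−0.31/0.3702) = 0.4328 → 43.28%.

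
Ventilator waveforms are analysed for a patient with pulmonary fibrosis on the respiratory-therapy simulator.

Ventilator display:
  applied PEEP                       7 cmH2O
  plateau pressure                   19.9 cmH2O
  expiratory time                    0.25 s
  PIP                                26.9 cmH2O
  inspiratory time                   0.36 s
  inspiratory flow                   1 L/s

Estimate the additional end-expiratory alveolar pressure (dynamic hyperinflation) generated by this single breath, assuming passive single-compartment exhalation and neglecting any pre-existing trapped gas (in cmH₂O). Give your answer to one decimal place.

Vt = flow × Ti = 1 L/s × 0.36 s × 1000 mL/L = 360.0 mL.
R = (PIP − Pplat)/V̇ = (26.9 − 19.9) / 1 = 7.0/1 = 7.0 cmH2O·s/L.
C = Vt/(Pplat − PEEP) = 360.0 / (19.9 − 7) = 360.0/12.9 = 27.907 mL/cmH2O.
τ = R × C = 7.0 × 0.02791 L/cmH2O = 0.1954 s.
Fraction remaining = e^(−Te/τ) = e^(−0.25/0.1954) = 0.2782; trapped volume = 360.0 × 0.2782 = 100.15 mL.
Additional alveolar pressure from trapping ≈ V_trapped / C = 100.15 / 27.907 = 3.589 cmH2O.

3.6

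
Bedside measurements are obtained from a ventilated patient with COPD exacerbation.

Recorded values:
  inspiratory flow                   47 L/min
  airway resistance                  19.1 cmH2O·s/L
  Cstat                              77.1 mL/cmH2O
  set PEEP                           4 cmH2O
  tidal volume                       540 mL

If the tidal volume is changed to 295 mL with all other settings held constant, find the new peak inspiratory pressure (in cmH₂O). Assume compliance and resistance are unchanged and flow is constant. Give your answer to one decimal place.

Flow: 47 L/min ÷ 60 = 0.7833 L/s.
PIP = Vt/C + R·V̇ + PEEP (constant-flow equation of motion).
Only the elastic term changes: ΔPIP = ΔVt / C = (295 − 540) / 77.1 = -3.178 cmH2O.
Original PIP = 540/77.1 + 19.1×0.7833 + 4 = 25.965 cmH2O; new PIP = 25.965 + (-3.178) = 22.787 cmH2O.

22.8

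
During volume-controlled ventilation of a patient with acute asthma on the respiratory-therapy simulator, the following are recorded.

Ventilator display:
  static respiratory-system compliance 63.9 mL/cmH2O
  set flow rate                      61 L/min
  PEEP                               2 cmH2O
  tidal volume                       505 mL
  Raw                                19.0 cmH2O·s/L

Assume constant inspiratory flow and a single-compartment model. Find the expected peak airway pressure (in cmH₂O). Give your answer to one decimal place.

29.2

Flow: 61 L/min ÷ 60 = 1.0167 L/s.
Equation of motion (constant flow): PIP = Vt/C + R·V̇ + PEEP.
PIP = 505/63.9 + 19.0×1.0167 + 2 = 7.903 + 19.317 + 2 = 29.22 cmH2O.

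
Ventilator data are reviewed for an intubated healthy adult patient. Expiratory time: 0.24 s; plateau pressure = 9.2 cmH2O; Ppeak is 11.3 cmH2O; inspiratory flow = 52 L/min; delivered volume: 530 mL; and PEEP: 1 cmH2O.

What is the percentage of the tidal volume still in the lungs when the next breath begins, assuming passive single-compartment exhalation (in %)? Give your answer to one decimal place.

Flow: 52 L/min ÷ 60 = 0.8667 L/s.
R = (PIP − Pplat)/V̇ = (11.3 − 9.2) / 0.8667 = 2.1/0.8667 = 2.423 cmH2O·s/L.
C = Vt/(Pplat − PEEP) = 530.0 / (9.2 − 1) = 530.0/8.2 = 64.634 mL/cmH2O.
τ = R × C = 2.423 × 0.06463 L/cmH2O = 0.1566 s.
Fraction remaining at end-expiration = e^(−Te/τ) = e^(−0.24/0.1566) = 0.216 → 21.6%.

21.6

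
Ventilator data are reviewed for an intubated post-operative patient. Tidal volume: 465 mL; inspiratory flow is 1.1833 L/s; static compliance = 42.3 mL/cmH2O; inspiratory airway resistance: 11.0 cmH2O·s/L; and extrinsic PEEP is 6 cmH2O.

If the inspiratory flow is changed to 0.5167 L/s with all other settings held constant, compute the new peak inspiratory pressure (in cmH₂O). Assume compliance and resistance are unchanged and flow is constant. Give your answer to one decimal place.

PIP = Vt/C + R·V̇ + PEEP (constant-flow equation of motion).
Only the resistive term changes: ΔPIP = R × ΔV̇ = 11.0 × (0.5167 − 1.1833) = 11.0 × -0.6666 = -7.333 cmH2O.
Original PIP = 465/42.3 + 11.0×1.1833 + 6 = 30.009 cmH2O; new PIP = 30.009 + (-7.333) = 22.676 cmH2O.

22.7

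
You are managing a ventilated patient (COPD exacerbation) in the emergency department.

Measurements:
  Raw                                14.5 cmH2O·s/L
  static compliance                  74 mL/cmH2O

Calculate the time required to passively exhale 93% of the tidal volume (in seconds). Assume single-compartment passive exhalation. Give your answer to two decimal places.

τ = R × C = 14.5 × 74 mL/cmH2O = 14.5 × 0.074 L/cmH2O = 1.073 s.
Exhaled fraction f = 1 − e^(−t/τ) → t = −τ·ln(1 − f) = −1.073·ln(0.07) = 2.853 s.

2.85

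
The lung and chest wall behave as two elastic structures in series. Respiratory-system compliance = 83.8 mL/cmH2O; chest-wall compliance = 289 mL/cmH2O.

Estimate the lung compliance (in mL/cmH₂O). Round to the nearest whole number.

118

1/CL = 1/Crs − 1/Ccw.
1/CL = 1/83.8 − 1/289 = 0.008473.
CL = 118.02 mL/cmH2O.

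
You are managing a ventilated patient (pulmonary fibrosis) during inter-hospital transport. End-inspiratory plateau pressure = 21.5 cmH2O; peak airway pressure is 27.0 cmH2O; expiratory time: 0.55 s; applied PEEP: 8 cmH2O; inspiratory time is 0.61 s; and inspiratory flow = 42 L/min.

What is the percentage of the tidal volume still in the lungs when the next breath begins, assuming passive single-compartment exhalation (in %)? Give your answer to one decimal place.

10.9

Flow: 42 L/min ÷ 60 = 0.7 L/s.
Vt = flow × Ti = 0.7 L/s × 0.61 s × 1000 mL/L = 427.0 mL.
R = (PIP − Pplat)/V̇ = (27.0 − 21.5) / 0.7 = 5.5/0.7 = 7.857 cmH2O·s/L.
C = Vt/(Pplat − PEEP) = 427.0 / (21.5 − 8) = 427.0/13.5 = 31.63 mL/cmH2O.
τ = R × C = 7.857 × 0.03163 L/cmH2O = 0.2485 s.
Fraction remaining at end-expiration = e^(−Te/τ) = e^(−0.55/0.2485) = 0.1093 → 10.93%.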